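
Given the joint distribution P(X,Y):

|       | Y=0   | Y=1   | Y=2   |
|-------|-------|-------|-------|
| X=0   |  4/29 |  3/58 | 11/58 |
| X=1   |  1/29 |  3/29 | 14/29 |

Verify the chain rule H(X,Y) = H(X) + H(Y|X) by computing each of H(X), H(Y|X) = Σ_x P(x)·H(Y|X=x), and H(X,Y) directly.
H(X) = 0.9576 bits, H(Y|X) = 1.1259 bits, H(X,Y) = 2.0834 bits

Marginal of X (row sums):
  P(X=0) = 4/29 + 3/58 + 11/58 = 11/29
  P(X=1) = 1/29 + 3/29 + 14/29 = 18/29
H(X) = -[(11/29)·log₂(11/29) + (18/29)·log₂(18/29)]
  = 0.5305 + 0.4271 = 0.9576 bits

H(Y|X) = Σ_x P(x)·H(Y|X=x):
  X=0: P(X=0) = 11/29, P(Y|X=0) = (4/11, 3/22, 1/2) → H(Y|X=0) = 1.4227
  X=1: P(X=1) = 18/29, P(Y|X=1) = (1/18, 1/6, 7/9) → H(Y|X=1) = 0.9445
H(Y|X) = (11/29)·1.4227 + (18/29)·0.9445 = 1.1259 bits

H(X,Y) = -Σ_{x,y} P(x,y) log₂ P(x,y). Per-cell terms -P(x,y)·log₂P(x,y):
  X=0: 0.3942, 0.2210, 0.4549
  X=1: 0.1675, 0.3386, 0.5072
Sum of the 6 terms: H(X,Y) = 2.0834 bits

Chain rule check:
  H(X) + H(Y|X) = 0.9576 + 1.1259 = 2.0835 bits
  H(X,Y) = 2.0834 bits
✓ Chain rule verified (Δ = 0.0001 is 4-dp rounding noise: each of the three values was rounded independently).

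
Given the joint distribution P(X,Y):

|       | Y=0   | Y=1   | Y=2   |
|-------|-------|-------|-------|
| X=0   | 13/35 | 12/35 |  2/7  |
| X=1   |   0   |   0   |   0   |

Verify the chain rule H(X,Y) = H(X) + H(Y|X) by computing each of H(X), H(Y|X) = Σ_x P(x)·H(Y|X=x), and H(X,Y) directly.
H(X) = 0.0000 bits, H(Y|X) = 1.5766 bits, H(X,Y) = 1.5766 bits

Marginal of X (row sums):
  P(X=0) = 13/35 + 12/35 + 2/7 = 1
  P(X=1) = 0 + 0 + 0 = 0
H(X) = -[1·log₂(1)]   (outcomes with P = 0 contribute 0)
  = 0.0000 bits

H(Y|X) = Σ_x P(x)·H(Y|X=x):
  X=0: P(X=0) = 1, P(Y|X=0) = (13/35, 12/35, 2/7) → H(Y|X=0) = 1.5766
  X=1: P(X=1) = 0 → contributes 0
H(Y|X) = 1·1.5766 = 1.5766 bits

H(X,Y) = -Σ_{x,y} P(x,y) log₂ P(x,y). Per-cell terms -P(x,y)·log₂P(x,y):
  X=0: 0.5307, 0.5295, 0.5164
  X=1: 0.0000, 0.0000, 0.0000
  (cells with P = 0 contribute 0)
Sum of the 6 terms: H(X,Y) = 1.5766 bits

Chain rule check:
  H(X) + H(Y|X) = 0.0000 + 1.5766 = 1.5766 bits
  H(X,Y) = 1.5766 bits
✓ Chain rule verified.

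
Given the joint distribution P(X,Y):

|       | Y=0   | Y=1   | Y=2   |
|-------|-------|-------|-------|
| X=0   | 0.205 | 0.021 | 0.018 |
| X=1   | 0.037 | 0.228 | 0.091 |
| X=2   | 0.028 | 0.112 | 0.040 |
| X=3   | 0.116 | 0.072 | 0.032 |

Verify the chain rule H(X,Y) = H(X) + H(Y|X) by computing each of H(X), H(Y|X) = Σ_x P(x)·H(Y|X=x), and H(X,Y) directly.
H(X) = 1.9529 bits, H(Y|X) = 1.1908 bits, H(X,Y) = 3.1437 bits

Marginal of X (row sums):
  P(X=0) = 0.205 + 0.021 + 0.018 = 0.244
  P(X=1) = 0.037 + 0.228 + 0.091 = 0.356
  P(X=2) = 0.028 + 0.112 + 0.040 = 0.180
  P(X=3) = 0.116 + 0.072 + 0.032 = 0.220
H(X) = -[0.244·log₂(0.244) + 0.356·log₂(0.356) + 0.180·log₂(0.180) + 0.220·log₂(0.220)]
  = 0.49655 + 0.53046 + 0.44531 + 0.48057 = 1.9529 bits

H(Y|X) = Σ_x P(x)·H(Y|X=x):
  X=0: P(X=0) = 0.244, P(Y|X=0) = (205/244, 21/244, 9/122) → H(Y|X=0) = 0.79307
  X=1: P(X=1) = 0.356, P(Y|X=1) = (37/356, 57/89, 91/356) → H(Y|X=1) = 1.25422
  X=2: P(X=2) = 0.180, P(Y|X=2) = (7/45, 28/45, 2/9) → H(Y|X=2) = 1.32570
  X=3: P(X=3) = 0.220, P(Y|X=3) = (29/55, 18/55, 8/55) → H(Y|X=3) = 1.41881
H(Y|X) = 0.244·0.79307 + 0.356·1.25422 + 0.180·1.32570 + 0.220·1.41881 = 1.1908 bits

H(X,Y) = -Σ_{x,y} P(x,y) log₂ P(x,y). Per-cell terms -P(x,y)·log₂P(x,y):
  X=0: 0.46869, 0.11704, 0.10433
  X=1: 0.17598, 0.48630, 0.31468
  X=2: 0.14444, 0.35374, 0.18575
  X=3: 0.36051, 0.27330, 0.15891
Sum of the 12 terms: H(X,Y) = 3.1437 bits

Chain rule check:
  H(X) + H(Y|X) = 1.9529 + 1.1908 = 3.1437 bits
  H(X,Y) = 3.1437 bits
✓ Chain rule verified.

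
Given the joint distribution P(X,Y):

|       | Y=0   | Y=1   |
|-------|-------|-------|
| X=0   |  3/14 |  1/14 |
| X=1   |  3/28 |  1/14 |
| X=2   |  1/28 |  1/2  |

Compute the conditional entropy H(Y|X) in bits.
0.5945 bits

H(Y|X) = H(X,Y) - H(X)

H(X,Y) = -Σ_{x,y} P(x,y) log₂ P(x,y). Per-cell terms -P(x,y)·log₂P(x,y):
  X=0: 0.47623, 0.27195
  X=1: 0.34526, 0.27195
  X=2: 0.17169, 0.50000
Sum of the 6 terms: H(X,Y) = 2.0371 bits

Marginal of X (row sums):
  P(X=0) = 3/14 + 1/14 = 2/7
  P(X=1) = 3/28 + 1/14 = 5/28
  P(X=2) = 1/28 + 1/2 = 15/28
H(X) = -[(2/7)·log₂(2/7) + (5/28)·log₂(5/28) + (15/28)·log₂(15/28)]
  = 0.51639 + 0.44383 + 0.48239 = 1.4426 bits

H(Y|X) = H(X,Y) - H(X) = 2.0371 - 1.4426 = 0.5945 bits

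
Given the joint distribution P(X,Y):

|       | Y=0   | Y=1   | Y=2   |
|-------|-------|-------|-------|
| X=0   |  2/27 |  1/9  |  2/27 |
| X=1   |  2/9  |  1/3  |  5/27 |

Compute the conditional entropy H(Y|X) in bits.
1.5439 bits

H(Y|X) = H(X,Y) - H(X)

H(X,Y) = -Σ_{x,y} P(x,y) log₂ P(x,y). Per-cell terms -P(x,y)·log₂P(x,y):
  X=0: 0.27814, 0.35221, 0.27814
  X=1: 0.48221, 0.52832, 0.45055
Sum of the 6 terms: H(X,Y) = 2.36957 bits

Marginal of X (row sums):
  P(X=0) = 2/27 + 1/9 + 2/27 = 7/27
  P(X=1) = 2/9 + 1/3 + 5/27 = 20/27
H(X) = -[(7/27)·log₂(7/27) + (20/27)·log₂(20/27)]
  = 0.50492 + 0.32071 = 0.82563 bits

H(Y|X) = H(X,Y) - H(X) = 2.36957 - 0.82563 = 1.5439 bits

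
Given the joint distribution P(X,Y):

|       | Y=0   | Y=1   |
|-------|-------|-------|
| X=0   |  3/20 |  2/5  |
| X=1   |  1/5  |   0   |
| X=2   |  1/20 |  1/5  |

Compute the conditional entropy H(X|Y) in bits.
1.1132 bits

H(X|Y) = H(X,Y) - H(Y)

H(X,Y) = -Σ_{x,y} P(x,y) log₂ P(x,y). Per-cell terms -P(x,y)·log₂P(x,y):
  X=0: 0.4105, 0.5288
  X=1: 0.4644, 0.0000
  X=2: 0.2161, 0.4644
  (cells with P = 0 contribute 0)
Sum of the 6 terms: H(X,Y) = 2.0842 bits

Marginal of Y (column sums):
  P(Y=0) = 3/20 + 1/5 + 1/20 = 2/5
  P(Y=1) = 2/5 + 0 + 1/5 = 3/5
H(Y) = -[(2/5)·log₂(2/5) + (3/5)·log₂(3/5)]
  = 0.5288 + 0.4422 = 0.9710 bits

H(X|Y) = H(X,Y) - H(Y) = 2.0842 - 0.9710 = 1.1132 bits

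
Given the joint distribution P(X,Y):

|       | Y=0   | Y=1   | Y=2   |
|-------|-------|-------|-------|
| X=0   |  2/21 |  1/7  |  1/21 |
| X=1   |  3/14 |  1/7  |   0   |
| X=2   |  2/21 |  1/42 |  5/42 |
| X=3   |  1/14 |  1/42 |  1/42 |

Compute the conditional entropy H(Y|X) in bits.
1.2509 bits

H(Y|X) = H(X,Y) - H(X)

H(X,Y) = -Σ_{x,y} P(x,y) log₂ P(x,y). Per-cell terms -P(x,y)·log₂P(x,y):
  X=0: 0.32308, 0.40105, 0.20916
  X=1: 0.47623, 0.40105, 0.00000
  X=2: 0.32308, 0.12839, 0.36552
  X=3: 0.27195, 0.12839, 0.12839
  (cells with P = 0 contribute 0)
Sum of the 12 terms: H(X,Y) = 3.1563 bits

Marginal of X (row sums):
  P(X=0) = 2/21 + 1/7 + 1/21 = 2/7
  P(X=1) = 3/14 + 1/7 + 0 = 5/14
  P(X=2) = 2/21 + 1/42 + 5/42 = 5/21
  P(X=3) = 1/14 + 1/42 + 1/42 = 5/42
H(X) = -[(2/7)·log₂(2/7) + (5/14)·log₂(5/14) + (5/21)·log₂(5/21) + (5/42)·log₂(5/42)]
  = 0.51639 + 0.53051 + 0.49295 + 0.36552 = 1.9054 bits

H(Y|X) = H(X,Y) - H(X) = 3.1563 - 1.9054 = 1.2509 bits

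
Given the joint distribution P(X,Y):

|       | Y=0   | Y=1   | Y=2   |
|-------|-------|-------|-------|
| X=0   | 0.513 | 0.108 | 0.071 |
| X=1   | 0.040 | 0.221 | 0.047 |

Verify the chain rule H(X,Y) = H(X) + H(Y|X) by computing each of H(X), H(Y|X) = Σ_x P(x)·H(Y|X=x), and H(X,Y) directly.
H(X) = 0.8909 bits, H(Y|X) = 1.0953 bits, H(X,Y) = 1.9861 bits

Marginal of X (row sums):
  P(X=0) = 0.513 + 0.108 + 0.071 = 0.692
  P(X=1) = 0.040 + 0.221 + 0.047 = 0.308
H(X) = -[0.692·log₂(0.692) + 0.308·log₂(0.308)]
  = 0.3676 + 0.5233 = 0.8909 bits

H(Y|X) = Σ_x P(x)·H(Y|X=x):
  X=0: P(X=0) = 0.692, P(Y|X=0) = (513/692, 27/173, 71/692) → H(Y|X=0) = 1.0754
  X=1: P(X=1) = 0.308, P(Y|X=1) = (10/77, 221/308, 47/308) → H(Y|X=1) = 1.1399
H(Y|X) = 0.692·1.0754 + 0.308·1.1399 = 1.0953 bits

H(X,Y) = -Σ_{x,y} P(x,y) log₂ P(x,y). Per-cell terms -P(x,y)·log₂P(x,y):
  X=0: 0.4940, 0.3468, 0.2709
  X=1: 0.1858, 0.4813, 0.2073
Sum of the 6 terms: H(X,Y) = 1.9861 bits

Chain rule check:
  H(X) + H(Y|X) = 0.8909 + 1.0953 = 1.9862 bits
  H(X,Y) = 1.9861 bits
✓ Chain rule verified (Δ = 0.0001 is 4-dp rounding noise: each of the three values was rounded independently).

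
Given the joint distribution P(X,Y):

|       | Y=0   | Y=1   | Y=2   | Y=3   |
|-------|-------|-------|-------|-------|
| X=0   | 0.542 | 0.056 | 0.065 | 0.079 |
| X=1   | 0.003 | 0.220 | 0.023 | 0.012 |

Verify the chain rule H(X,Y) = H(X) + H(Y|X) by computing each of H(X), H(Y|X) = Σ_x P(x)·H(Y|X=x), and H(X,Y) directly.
H(X) = 0.8237 bits, H(Y|X) = 1.1412 bits, H(X,Y) = 1.9649 bits

Marginal of X (row sums):
  P(X=0) = 0.542 + 0.056 + 0.065 + 0.079 = 0.742
  P(X=1) = 0.003 + 0.220 + 0.023 + 0.012 = 0.258
H(X) = -[0.742·log₂(0.742) + 0.258·log₂(0.258)]
  = 0.31944 + 0.50428 = 0.8237 bits

H(Y|X) = Σ_x P(x)·H(Y|X=x):
  X=0: P(X=0) = 0.742, P(Y|X=0) = (271/371, 4/53, 65/742, 79/742) → H(Y|X=0) = 1.26413
  X=1: P(X=1) = 0.258, P(Y|X=1) = (1/86, 110/129, 23/258, 2/43) → H(Y|X=1) = 0.78752
H(Y|X) = 0.742·1.26413 + 0.258·0.78752 = 1.1412 bits

H(X,Y) = -Σ_{x,y} P(x,y) log₂ P(x,y). Per-cell terms -P(x,y)·log₂P(x,y):
  X=0: 0.47893, 0.23287, 0.25632, 0.28930
  X=1: 0.02514, 0.48057, 0.12517, 0.07657
Sum of the 8 terms: H(X,Y) = 1.9649 bits

Chain rule check:
  H(X) + H(Y|X) = 0.8237 + 1.1412 = 1.9649 bits
  H(X,Y) = 1.9649 bits
✓ Chain rule verified.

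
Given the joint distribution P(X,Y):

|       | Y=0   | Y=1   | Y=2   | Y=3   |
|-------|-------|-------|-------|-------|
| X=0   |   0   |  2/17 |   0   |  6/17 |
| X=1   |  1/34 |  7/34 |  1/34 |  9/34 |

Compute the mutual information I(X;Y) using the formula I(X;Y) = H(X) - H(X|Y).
0.0830 bits

I(X;Y) = H(X) - H(X|Y)

Marginal of X (row sums):
  P(X=0) = 0 + 2/17 + 0 + 6/17 = 8/17
  P(X=1) = 1/34 + 7/34 + 1/34 + 9/34 = 9/17
H(X) = -[(8/17)·log₂(8/17) + (9/17)·log₂(9/17)]
  = 0.5117 + 0.4858 = 0.9975 bits

Marginal of Y (column sums):
  P(Y=0) = 0 + 1/34 = 1/34
  P(Y=1) = 2/17 + 7/34 = 11/34
  P(Y=2) = 0 + 1/34 = 1/34
  P(Y=3) = 6/17 + 9/34 = 21/34
H(X|Y) = Σ_y P(y)·H(X|Y=y):
  Y=0: P(Y=0) = 1/34, P(X|Y=0) = (0, 1) → H(X|Y=0) = 0.0000
  Y=1: P(Y=1) = 11/34, P(X|Y=1) = (4/11, 7/11) → H(X|Y=1) = 0.9457
  Y=2: P(Y=2) = 1/34, P(X|Y=2) = (0, 1) → H(X|Y=2) = 0.0000
  Y=3: P(Y=3) = 21/34, P(X|Y=3) = (4/7, 3/7) → H(X|Y=3) = 0.9852
H(X|Y) = (1/34)·0.0000 + (11/34)·0.9457 + (1/34)·0.0000 + (21/34)·0.9852 = 0.9145 bits

I(X;Y) = H(X) - H(X|Y) = 0.9975 - 0.9145 = 0.0830 bits

Cross-check via I(X;Y) = H(X) + H(Y) - H(X,Y): computing H(Y) from the column sums and H(X,Y) from the 8 cells in the same way gives H(Y) = 1.2553 bits and H(X,Y) = 2.1698 bits, so
I(X;Y) = 0.9975 + 1.2553 - 2.1698 = 0.0830 bits ✓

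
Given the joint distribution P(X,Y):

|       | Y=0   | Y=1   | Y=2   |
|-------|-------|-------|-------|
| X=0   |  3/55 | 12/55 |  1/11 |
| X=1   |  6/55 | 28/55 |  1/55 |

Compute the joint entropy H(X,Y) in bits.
1.9723 bits

H(X,Y) = -Σ_{x,y} P(x,y) log₂ P(x,y). Per-cell terms -P(x,y)·log₂P(x,y):
  X=0: 0.2289, 0.4792, 0.3145
  X=1: 0.3487, 0.4959, 0.1051
Sum of the 6 terms: H(X,Y) = 1.9723 bits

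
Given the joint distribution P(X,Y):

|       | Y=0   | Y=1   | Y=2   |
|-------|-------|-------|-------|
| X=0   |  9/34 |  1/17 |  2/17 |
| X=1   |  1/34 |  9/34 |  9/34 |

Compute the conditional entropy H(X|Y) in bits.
0.6997 bits

H(X|Y) = H(X,Y) - H(Y)

H(X,Y) = -Σ_{x,y} P(x,y) log₂ P(x,y). Per-cell terms -P(x,y)·log₂P(x,y):
  X=0: 0.507584, 0.240439, 0.363231
  X=1: 0.149631, 0.507584, 0.507584
Sum of the 6 terms: H(X,Y) = 2.27605 bits

Marginal of Y (column sums):
  P(Y=0) = 9/34 + 1/34 = 5/17
  P(Y=1) = 1/17 + 9/34 = 11/34
  P(Y=2) = 2/17 + 9/34 = 13/34
H(Y) = -[(5/17)·log₂(5/17) + (11/34)·log₂(11/34) + (13/34)·log₂(13/34)]
  = 0.519275 + 0.526716 + 0.530332 = 1.57632 bits

H(X|Y) = H(X,Y) - H(Y) = 2.27605 - 1.57632 = 0.6997 bits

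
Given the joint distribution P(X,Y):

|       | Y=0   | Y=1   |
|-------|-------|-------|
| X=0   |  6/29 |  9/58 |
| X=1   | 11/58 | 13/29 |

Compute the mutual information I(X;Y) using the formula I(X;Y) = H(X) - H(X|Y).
0.0521 bits

I(X;Y) = H(X) - H(X|Y)

Marginal of X (row sums):
  P(X=0) = 6/29 + 9/58 = 21/58
  P(X=1) = 11/58 + 13/29 = 37/58
H(X) = -[(21/58)·log₂(21/58) + (37/58)·log₂(37/58)]
  = 0.5307 + 0.4137 = 0.9444 bits

Marginal of Y (column sums):
  P(Y=0) = 6/29 + 11/58 = 23/58
  P(Y=1) = 9/58 + 13/29 = 35/58
H(X|Y) = Σ_y P(y)·H(X|Y=y):
  Y=0: P(Y=0) = 23/58, P(X|Y=0) = (12/23, 11/23) → H(X|Y=0) = 0.9986
  Y=1: P(Y=1) = 35/58, P(X|Y=1) = (9/35, 26/35) → H(X|Y=1) = 0.8224
H(X|Y) = (23/58)·0.9986 + (35/58)·0.8224 = 0.8923 bits

I(X;Y) = H(X) - H(X|Y) = 0.9444 - 0.8923 = 0.0521 bits

Cross-check via I(X;Y) = H(X) + H(Y) - H(X,Y): computing H(Y) from the column sums and H(X,Y) from the 4 cells in the same way gives H(Y) = 0.9689 bits and H(X,Y) = 1.8612 bits, so
I(X;Y) = 0.9444 + 0.9689 - 1.8612 = 0.0521 bits ✓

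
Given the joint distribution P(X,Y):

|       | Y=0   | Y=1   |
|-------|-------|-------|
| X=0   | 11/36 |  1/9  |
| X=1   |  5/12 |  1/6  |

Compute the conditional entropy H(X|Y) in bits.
0.9796 bits

H(X|Y) = H(X,Y) - H(Y)

H(X,Y) = -Σ_{x,y} P(x,y) log₂ P(x,y). Per-cell terms -P(x,y)·log₂P(x,y):
  X=0: 0.5227, 0.3522
  X=1: 0.5263, 0.4308
Sum of the 4 terms: H(X,Y) = 1.8320 bits

Marginal of Y (column sums):
  P(Y=0) = 11/36 + 5/12 = 13/18
  P(Y=1) = 1/9 + 1/6 = 5/18
H(Y) = -[(13/18)·log₂(13/18) + (5/18)·log₂(5/18)]
  = 0.3391 + 0.5133 = 0.8524 bits

H(X|Y) = H(X,Y) - H(Y) = 1.8320 - 0.8524 = 0.9796 bits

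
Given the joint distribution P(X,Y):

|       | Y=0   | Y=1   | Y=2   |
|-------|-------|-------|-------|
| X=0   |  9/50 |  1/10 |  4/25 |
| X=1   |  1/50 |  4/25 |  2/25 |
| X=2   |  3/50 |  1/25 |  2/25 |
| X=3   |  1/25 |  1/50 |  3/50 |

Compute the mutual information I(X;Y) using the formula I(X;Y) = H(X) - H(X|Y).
0.1255 bits

I(X;Y) = H(X) - H(X|Y)

Marginal of X (row sums):
  P(X=0) = 9/50 + 1/10 + 4/25 = 11/25
  P(X=1) = 1/50 + 4/25 + 2/25 = 13/50
  P(X=2) = 3/50 + 1/25 + 2/25 = 9/50
  P(X=3) = 1/25 + 1/50 + 3/50 = 3/25
H(X) = -[(11/25)·log₂(11/25) + (13/50)·log₂(13/50) + (9/50)·log₂(9/50) + (3/25)·log₂(3/25)]
  = 0.5211 + 0.5053 + 0.4453 + 0.3671 = 1.8388 bits

Marginal of Y (column sums):
  P(Y=0) = 9/50 + 1/50 + 3/50 + 1/25 = 3/10
  P(Y=1) = 1/10 + 4/25 + 1/25 + 1/50 = 8/25
  P(Y=2) = 4/25 + 2/25 + 2/25 + 3/50 = 19/50
H(X|Y) = Σ_y P(y)·H(X|Y=y):
  Y=0: P(Y=0) = 3/10, P(X|Y=0) = (3/5, 1/15, 1/5, 2/15) → H(X|Y=0) = 1.5546
  Y=1: P(Y=1) = 8/25, P(X|Y=1) = (5/16, 1/2, 1/8, 1/16) → H(X|Y=1) = 1.6494
  Y=2: P(Y=2) = 19/50, P(X|Y=2) = (8/19, 4/19, 4/19, 3/19) → H(X|Y=2) = 1.8924
H(X|Y) = (3/10)·1.5546 + (8/25)·1.6494 + (19/50)·1.8924 = 1.7133 bits

I(X;Y) = H(X) - H(X|Y) = 1.8388 - 1.7133 = 0.1255 bits

Cross-check via I(X;Y) = H(X) + H(Y) - H(X,Y): computing H(Y) from the column sums and H(X,Y) from the 12 cells in the same way gives H(Y) = 1.5776 bits and H(X,Y) = 3.2909 bits, so
I(X;Y) = 1.8388 + 1.5776 - 3.2909 = 0.1255 bits ✓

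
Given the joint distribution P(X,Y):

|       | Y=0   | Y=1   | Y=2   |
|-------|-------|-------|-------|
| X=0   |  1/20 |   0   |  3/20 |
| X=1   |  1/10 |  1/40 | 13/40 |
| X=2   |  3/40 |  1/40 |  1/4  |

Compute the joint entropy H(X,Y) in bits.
2.5322 bits

H(X,Y) = -Σ_{x,y} P(x,y) log₂ P(x,y). Per-cell terms -P(x,y)·log₂P(x,y):
  X=0: 0.21610, 0.00000, 0.41054
  X=1: 0.33219, 0.13305, 0.52698
  X=2: 0.28027, 0.13305, 0.50000
  (cells with P = 0 contribute 0)
Sum of the 9 terms: H(X,Y) = 2.5322 bits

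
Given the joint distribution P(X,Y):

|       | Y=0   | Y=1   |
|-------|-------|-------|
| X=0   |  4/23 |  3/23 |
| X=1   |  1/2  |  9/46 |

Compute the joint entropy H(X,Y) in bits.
1.7827 bits

H(X,Y) = -Σ_{x,y} P(x,y) log₂ P(x,y). Per-cell terms -P(x,y)·log₂P(x,y):
  X=0: 0.4389, 0.3833
  X=1: 0.5000, 0.4605
Sum of the 4 terms: H(X,Y) = 1.7827 bits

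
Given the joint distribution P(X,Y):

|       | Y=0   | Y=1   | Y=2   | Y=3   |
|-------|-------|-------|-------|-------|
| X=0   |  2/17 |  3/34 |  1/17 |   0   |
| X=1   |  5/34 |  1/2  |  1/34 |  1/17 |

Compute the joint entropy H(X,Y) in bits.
2.2095 bits

H(X,Y) = -Σ_{x,y} P(x,y) log₂ P(x,y). Per-cell terms -P(x,y)·log₂P(x,y):
  X=0: 0.36323, 0.30904, 0.24044, 0.00000
  X=1: 0.40670, 0.50000, 0.14963, 0.24044
  (cells with P = 0 contribute 0)
Sum of the 8 terms: H(X,Y) = 2.2095 bits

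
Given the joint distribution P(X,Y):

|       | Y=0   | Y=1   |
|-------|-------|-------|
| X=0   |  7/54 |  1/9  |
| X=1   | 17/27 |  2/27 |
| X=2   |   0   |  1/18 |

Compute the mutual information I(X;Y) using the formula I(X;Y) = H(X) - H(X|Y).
0.2149 bits

I(X;Y) = H(X) - H(X|Y)

Marginal of X (row sums):
  P(X=0) = 7/54 + 1/9 = 13/54
  P(X=1) = 17/27 + 2/27 = 19/27
  P(X=2) = 0 + 1/18 = 1/18
H(X) = -[(13/54)·log₂(13/54) + (19/27)·log₂(19/27) + (1/18)·log₂(1/18)]
  = 0.494589 + 0.356750 + 0.231663 = 1.08300 bits

Marginal of Y (column sums):
  P(Y=0) = 7/54 + 17/27 + 0 = 41/54
  P(Y=1) = 1/9 + 2/27 + 1/18 = 13/54
H(X|Y) = Σ_y P(y)·H(X|Y=y):
  Y=0: P(Y=0) = 41/54, P(X|Y=0) = (7/41, 34/41, 0) → H(X|Y=0) = 0.659376
  Y=1: P(Y=1) = 13/54, P(X|Y=1) = (6/13, 4/13, 3/13) → H(X|Y=1) = 1.526235
H(X|Y) = (41/54)·0.659376 + (13/54)·1.526235 = 0.86806 bits

I(X;Y) = H(X) - H(X|Y) = 1.08300 - 0.86806 = 0.2149 bits

Cross-check via I(X;Y) = H(X) + H(Y) - H(X,Y): computing H(Y) from the column sums and H(X,Y) from the 6 cells in the same way gives H(Y) = 0.79627 bits and H(X,Y) = 1.66433 bits, so
I(X;Y) = 1.08300 + 0.79627 - 1.66433 = 0.2149 bits ✓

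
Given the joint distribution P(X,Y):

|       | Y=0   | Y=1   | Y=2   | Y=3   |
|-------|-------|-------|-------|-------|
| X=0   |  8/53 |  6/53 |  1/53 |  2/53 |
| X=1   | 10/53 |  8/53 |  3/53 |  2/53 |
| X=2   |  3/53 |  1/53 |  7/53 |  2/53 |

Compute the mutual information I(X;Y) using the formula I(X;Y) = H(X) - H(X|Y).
0.1779 bits

I(X;Y) = H(X) - H(X|Y)

Marginal of X (row sums):
  P(X=0) = 8/53 + 6/53 + 1/53 + 2/53 = 17/53
  P(X=1) = 10/53 + 8/53 + 3/53 + 2/53 = 23/53
  P(X=2) = 3/53 + 1/53 + 7/53 + 2/53 = 13/53
H(X) = -[(17/53)·log₂(17/53) + (23/53)·log₂(23/53) + (13/53)·log₂(13/53)]
  = 0.5262 + 0.5226 + 0.4973 = 1.5461 bits

Marginal of Y (column sums):
  P(Y=0) = 8/53 + 10/53 + 3/53 = 21/53
  P(Y=1) = 6/53 + 8/53 + 1/53 = 15/53
  P(Y=2) = 1/53 + 3/53 + 7/53 = 11/53
  P(Y=3) = 2/53 + 2/53 + 2/53 = 6/53
H(X|Y) = Σ_y P(y)·H(X|Y=y):
  Y=0: P(Y=0) = 21/53, P(X|Y=0) = (8/21, 10/21, 1/7) → H(X|Y=0) = 1.4412
  Y=1: P(Y=1) = 15/53, P(X|Y=1) = (2/5, 8/15, 1/15) → H(X|Y=1) = 1.2729
  Y=2: P(Y=2) = 11/53, P(X|Y=2) = (1/11, 3/11, 7/11) → H(X|Y=2) = 1.2407
  Y=3: P(Y=3) = 6/53, P(X|Y=3) = (1/3, 1/3, 1/3) → H(X|Y=3) = 1.5850
H(X|Y) = (21/53)·1.4412 + (15/53)·1.2729 + (11/53)·1.2407 + (6/53)·1.5850 = 1.3682 bits

I(X;Y) = H(X) - H(X|Y) = 1.5461 - 1.3682 = 0.1779 bits

Cross-check via I(X;Y) = H(X) + H(Y) - H(X,Y): computing H(Y) from the column sums and H(X,Y) from the 12 cells in the same way gives H(Y) = 1.8712 bits and H(X,Y) = 3.2394 bits, so
I(X;Y) = 1.5461 + 1.8712 - 3.2394 = 0.1779 bits ✓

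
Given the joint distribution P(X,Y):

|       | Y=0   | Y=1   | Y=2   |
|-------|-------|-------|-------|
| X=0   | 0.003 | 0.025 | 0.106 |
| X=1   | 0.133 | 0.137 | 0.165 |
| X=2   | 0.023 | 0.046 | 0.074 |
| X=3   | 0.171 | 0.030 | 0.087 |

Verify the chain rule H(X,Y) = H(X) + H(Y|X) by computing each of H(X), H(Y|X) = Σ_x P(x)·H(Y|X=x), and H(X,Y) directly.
H(X) = 1.8294 bits, H(Y|X) = 1.3823 bits, H(X,Y) = 3.2117 bits

Marginal of X (row sums):
  P(X=0) = 0.003 + 0.025 + 0.106 = 0.134
  P(X=1) = 0.133 + 0.137 + 0.165 = 0.435
  P(X=2) = 0.023 + 0.046 + 0.074 = 0.143
  P(X=3) = 0.171 + 0.030 + 0.087 = 0.288
H(X) = -[0.134·log₂(0.134) + 0.435·log₂(0.435) + 0.143·log₂(0.143) + 0.288·log₂(0.288)]
  = 0.3886 + 0.5224 + 0.4012 + 0.5172 = 1.8294 bits

H(Y|X) = Σ_x P(x)·H(Y|X=x):
  X=0: P(X=0) = 0.134, P(Y|X=0) = (3/134, 25/134, 53/67) → H(Y|X=0) = 0.8421
  X=1: P(X=1) = 0.435, P(Y|X=1) = (133/435, 137/435, 11/29) → H(Y|X=1) = 1.5781
  X=2: P(X=2) = 0.143, P(Y|X=2) = (23/143, 46/143, 74/143) → H(Y|X=2) = 1.4422
  X=3: P(X=3) = 0.288, P(Y|X=3) = (19/32, 5/48, 29/96) → H(Y|X=3) = 1.3081
H(Y|X) = 0.134·0.8421 + 0.435·1.5781 + 0.143·1.4422 + 0.288·1.3081 = 1.3823 bits

H(X,Y) = -Σ_{x,y} P(x,y) log₂ P(x,y). Per-cell terms -P(x,y)·log₂P(x,y):
  X=0: 0.0251, 0.1330, 0.3432
  X=1: 0.3871, 0.3929, 0.4289
  X=2: 0.1252, 0.2043, 0.2780
  X=3: 0.4357, 0.1518, 0.3065
Sum of the 12 terms: H(X,Y) = 3.2117 bits

Chain rule check:
  H(X) + H(Y|X) = 1.8294 + 1.3823 = 3.2117 bits
  H(X,Y) = 3.2117 bits
✓ Chain rule verified.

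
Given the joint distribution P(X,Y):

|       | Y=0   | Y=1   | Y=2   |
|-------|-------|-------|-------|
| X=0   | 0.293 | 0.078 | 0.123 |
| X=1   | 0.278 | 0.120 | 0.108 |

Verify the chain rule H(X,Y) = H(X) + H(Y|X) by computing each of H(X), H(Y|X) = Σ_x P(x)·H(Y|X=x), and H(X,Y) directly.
H(X) = 0.9999 bits, H(Y|X) = 1.4052 bits, H(X,Y) = 2.4051 bits

Marginal of X (row sums):
  P(X=0) = 0.293 + 0.078 + 0.123 = 0.494
  P(X=1) = 0.278 + 0.120 + 0.108 = 0.506
H(X) = -[0.494·log₂(0.494) + 0.506·log₂(0.506)]
  = 0.50260 + 0.49729 = 0.9999 bits

H(Y|X) = Σ_x P(x)·H(Y|X=x):
  X=0: P(X=0) = 0.494, P(Y|X=0) = (293/494, 3/19, 123/494) → H(Y|X=0) = 1.36688
  X=1: P(X=1) = 0.506, P(Y|X=1) = (139/253, 60/253, 54/253) → H(Y|X=1) = 1.44264
H(Y|X) = 0.494·1.36688 + 0.506·1.44264 = 1.4052 bits

H(X,Y) = -Σ_{x,y} P(x,y) log₂ P(x,y). Per-cell terms -P(x,y)·log₂P(x,y):
  X=0: 0.51891, 0.28707, 0.37186
  X=1: 0.51342, 0.36707, 0.34678
Sum of the 6 terms: H(X,Y) = 2.4051 bits

Chain rule check:
  H(X) + H(Y|X) = 0.9999 + 1.4052 = 2.4051 bits
  H(X,Y) = 2.4051 bits
✓ Chain rule verified.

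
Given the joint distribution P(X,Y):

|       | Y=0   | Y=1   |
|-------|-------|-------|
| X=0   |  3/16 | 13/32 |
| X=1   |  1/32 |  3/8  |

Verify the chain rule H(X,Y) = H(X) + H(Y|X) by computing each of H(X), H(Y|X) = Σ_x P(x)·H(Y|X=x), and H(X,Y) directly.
H(X) = 0.9745 bits, H(Y|X) = 0.6932 bits, H(X,Y) = 1.6677 bits

Marginal of X (row sums):
  P(X=0) = 3/16 + 13/32 = 19/32
  P(X=1) = 1/32 + 3/8 = 13/32
H(X) = -[(19/32)·log₂(19/32) + (13/32)·log₂(13/32)]
  = 0.44654 + 0.52795 = 0.9745 bits

H(Y|X) = Σ_x P(x)·H(Y|X=x):
  X=0: P(X=0) = 19/32, P(Y|X=0) = (6/19, 13/19) → H(Y|X=0) = 0.89974
  X=1: P(X=1) = 13/32, P(Y|X=1) = (1/13, 12/13) → H(Y|X=1) = 0.39124
H(Y|X) = (19/32)·0.89974 + (13/32)·0.39124 = 0.6932 bits

H(X,Y) = -Σ_{x,y} P(x,y) log₂ P(x,y). Per-cell terms -P(x,y)·log₂P(x,y):
  X=0: 0.45282, 0.52795
  X=1: 0.15625, 0.53064
Sum of the 4 terms: H(X,Y) = 1.6677 bits

Chain rule check:
  H(X) + H(Y|X) = 0.9745 + 0.6932 = 1.6677 bits
  H(X,Y) = 1.6677 bits
✓ Chain rule verified.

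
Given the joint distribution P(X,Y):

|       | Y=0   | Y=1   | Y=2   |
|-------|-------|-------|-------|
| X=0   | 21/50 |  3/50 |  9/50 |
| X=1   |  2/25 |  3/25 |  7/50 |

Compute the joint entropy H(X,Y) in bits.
2.2702 bits

H(X,Y) = -Σ_{x,y} P(x,y) log₂ P(x,y). Per-cell terms -P(x,y)·log₂P(x,y):
  X=0: 0.52565, 0.24353, 0.44531
  X=1: 0.29151, 0.36707, 0.39711
Sum of the 6 terms: H(X,Y) = 2.2702 bits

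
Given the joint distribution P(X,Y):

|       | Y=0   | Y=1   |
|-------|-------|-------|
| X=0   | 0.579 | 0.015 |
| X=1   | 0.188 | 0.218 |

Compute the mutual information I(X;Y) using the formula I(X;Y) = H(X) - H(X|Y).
0.2778 bits

I(X;Y) = H(X) - H(X|Y)

Marginal of X (row sums):
  P(X=0) = 0.579 + 0.015 = 0.594
  P(X=1) = 0.188 + 0.218 = 0.406
H(X) = -[0.594·log₂(0.594) + 0.406·log₂(0.406)]
  = 0.446370 + 0.527982 = 0.97435 bits

Marginal of Y (column sums):
  P(Y=0) = 0.579 + 0.188 = 0.767
  P(Y=1) = 0.015 + 0.218 = 0.233
H(X|Y) = Σ_y P(y)·H(X|Y=y):
  Y=0: P(Y=0) = 0.767, P(X|Y=0) = (579/767, 188/767) → H(X|Y=0) = 0.803437
  Y=1: P(Y=1) = 0.233, P(X|Y=1) = (15/233, 218/233) → H(X|Y=1) = 0.344583
H(X|Y) = 0.767·0.803437 + 0.233·0.344583 = 0.69652 bits

I(X;Y) = H(X) - H(X|Y) = 0.97435 - 0.69652 = 0.2778 bits

Cross-check via I(X;Y) = H(X) + H(Y) - H(X,Y): computing H(Y) from the column sums and H(X,Y) from the 4 cells in the same way gives H(Y) = 0.78320 bits and H(X,Y) = 1.47973 bits, so
I(X;Y) = 0.97435 + 0.78320 - 1.47973 = 0.2778 bits ✓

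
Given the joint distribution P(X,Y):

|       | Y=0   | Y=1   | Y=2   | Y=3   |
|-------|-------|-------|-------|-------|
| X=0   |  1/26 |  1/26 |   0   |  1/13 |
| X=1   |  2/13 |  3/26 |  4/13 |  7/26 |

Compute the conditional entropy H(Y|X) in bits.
1.8347 bits

H(Y|X) = H(X,Y) - H(X)

H(X,Y) = -Σ_{x,y} P(x,y) log₂ P(x,y). Per-cell terms -P(x,y)·log₂P(x,y):
  X=0: 0.180786, 0.180786, 0.000000, 0.284649
  X=1: 0.415452, 0.359478, 0.523212, 0.509677
  (cells with P = 0 contribute 0)
Sum of the 8 terms: H(X,Y) = 2.45404 bits

Marginal of X (row sums):
  P(X=0) = 1/26 + 1/26 + 0 + 1/13 = 2/13
  P(X=1) = 2/13 + 3/26 + 4/13 + 7/26 = 11/13
H(X) = -[(2/13)·log₂(2/13) + (11/13)·log₂(11/13)]
  = 0.415452 + 0.203930 = 0.61938 bits

H(Y|X) = H(X,Y) - H(X) = 2.45404 - 0.61938 = 1.8347 bits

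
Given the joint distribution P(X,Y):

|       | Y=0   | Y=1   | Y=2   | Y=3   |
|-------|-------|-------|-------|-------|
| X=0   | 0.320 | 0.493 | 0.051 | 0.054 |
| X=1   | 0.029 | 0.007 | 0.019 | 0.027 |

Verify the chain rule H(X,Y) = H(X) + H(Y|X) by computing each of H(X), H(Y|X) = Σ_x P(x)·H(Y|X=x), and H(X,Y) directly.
H(X) = 0.4092 bits, H(Y|X) = 1.5138 bits, H(X,Y) = 1.9230 bits

Marginal of X (row sums):
  P(X=0) = 0.320 + 0.493 + 0.051 + 0.054 = 0.918
  P(X=1) = 0.029 + 0.007 + 0.019 + 0.027 = 0.082
H(X) = -[0.918·log₂(0.918) + 0.082·log₂(0.082)]
  = 0.11331 + 0.29588 = 0.4092 bits

H(Y|X) = Σ_x P(x)·H(Y|X=x):
  X=0: P(X=0) = 0.918, P(Y|X=0) = (160/459, 29/54, 1/18, 1/17) → H(Y|X=0) = 1.48377
  X=1: P(X=1) = 0.082, P(Y|X=1) = (29/82, 7/82, 19/82, 27/82) → H(Y|X=1) = 1.84992
H(Y|X) = 0.918·1.48377 + 0.082·1.84992 = 1.5138 bits

H(X,Y) = -Σ_{x,y} P(x,y) log₂ P(x,y). Per-cell terms -P(x,y)·log₂P(x,y):
  X=0: 0.52603, 0.50303, 0.21896, 0.22739
  X=1: 0.14813, 0.05011, 0.10864, 0.14069
Sum of the 8 terms: H(X,Y) = 1.9230 bits

Chain rule check:
  H(X) + H(Y|X) = 0.4092 + 1.5138 = 1.9230 bits
  H(X,Y) = 1.9230 bits
✓ Chain rule verified.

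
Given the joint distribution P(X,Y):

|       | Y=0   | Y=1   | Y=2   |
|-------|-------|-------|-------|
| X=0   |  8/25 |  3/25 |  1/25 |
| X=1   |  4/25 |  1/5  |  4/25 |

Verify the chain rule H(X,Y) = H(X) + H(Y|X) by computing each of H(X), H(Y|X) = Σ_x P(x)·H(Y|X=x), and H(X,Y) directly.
H(X) = 0.9988 bits, H(Y|X) = 1.3904 bits, H(X,Y) = 2.3893 bits

Marginal of X (row sums):
  P(X=0) = 8/25 + 3/25 + 1/25 = 12/25
  P(X=1) = 4/25 + 1/5 + 4/25 = 13/25
H(X) = -[(12/25)·log₂(12/25) + (13/25)·log₂(13/25)]
  = 0.508269 + 0.490577 = 0.9988 bits

H(Y|X) = Σ_x P(x)·H(Y|X=x):
  X=0: P(X=0) = 12/25, P(Y|X=0) = (2/3, 1/4, 1/12) → H(Y|X=0) = 1.188722
  X=1: P(X=1) = 13/25, P(Y|X=1) = (4/13, 5/13, 4/13) → H(Y|X=1) = 1.576621
H(Y|X) = (12/25)·1.188722 + (13/25)·1.576621 = 1.3904 bits

H(X,Y) = -Σ_{x,y} P(x,y) log₂ P(x,y). Per-cell terms -P(x,y)·log₂P(x,y):
  X=0: 0.526034, 0.367067, 0.185754
  X=1: 0.423017, 0.464386, 0.423017
Sum of the 6 terms: H(X,Y) = 2.3893 bits

Chain rule check:
  H(X) + H(Y|X) = 0.9988 + 1.3904 = 2.3892 bits
  H(X,Y) = 2.3893 bits
✓ Chain rule verified (Δ = 0.0001 is 4-dp rounding noise: each of the three values was rounded independently).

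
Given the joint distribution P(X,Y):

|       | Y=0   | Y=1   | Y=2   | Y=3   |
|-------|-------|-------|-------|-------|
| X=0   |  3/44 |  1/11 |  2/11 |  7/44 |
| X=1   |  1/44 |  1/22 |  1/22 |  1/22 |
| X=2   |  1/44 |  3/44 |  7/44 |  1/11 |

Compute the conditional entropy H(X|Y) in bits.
1.4300 bits

H(X|Y) = H(X,Y) - H(Y)

H(X,Y) = -Σ_{x,y} P(x,y) log₂ P(x,y). Per-cell terms -P(x,y)·log₂P(x,y):
  X=0: 0.26417, 0.31449, 0.44717, 0.42192
  X=1: 0.12408, 0.20270, 0.20270, 0.20270
  X=2: 0.12408, 0.26417, 0.42192, 0.31449
Sum of the 12 terms: H(X,Y) = 3.3046 bits

Marginal of Y (column sums):
  P(Y=0) = 3/44 + 1/44 + 1/44 = 5/44
  P(Y=1) = 1/11 + 1/22 + 3/44 = 9/44
  P(Y=2) = 2/11 + 1/22 + 7/44 = 17/44
  P(Y=3) = 7/44 + 1/22 + 1/11 = 13/44
H(Y) = -[(5/44)·log₂(5/44) + (9/44)·log₂(9/44) + (17/44)·log₂(17/44) + (13/44)·log₂(13/44)]
  = 0.35653 + 0.46831 + 0.53008 + 0.51970 = 1.8746 bits

H(X|Y) = H(X,Y) - H(Y) = 3.3046 - 1.8746 = 1.4300 bits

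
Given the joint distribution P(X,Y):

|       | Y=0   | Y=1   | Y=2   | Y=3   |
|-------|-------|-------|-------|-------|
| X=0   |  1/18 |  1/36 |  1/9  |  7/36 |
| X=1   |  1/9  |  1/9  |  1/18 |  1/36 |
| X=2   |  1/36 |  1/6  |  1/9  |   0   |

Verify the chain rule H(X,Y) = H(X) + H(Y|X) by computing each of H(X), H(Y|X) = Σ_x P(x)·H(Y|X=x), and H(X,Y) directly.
H(X) = 1.5752 bits, H(Y|X) = 1.6180 bits, H(X,Y) = 3.1932 bits

Marginal of X (row sums):
  P(X=0) = 1/18 + 1/36 + 1/9 + 7/36 = 7/18
  P(X=1) = 1/9 + 1/9 + 1/18 + 1/36 = 11/36
  P(X=2) = 1/36 + 1/6 + 1/9 + 0 = 11/36
H(X) = -[(7/18)·log₂(7/18) + (11/36)·log₂(11/36) + (11/36)·log₂(11/36)]
  = 0.52989 + 0.52265 + 0.52265 = 1.5752 bits

H(Y|X) = Σ_x P(x)·H(Y|X=x):
  X=0: P(X=0) = 7/18, P(Y|X=0) = (1/7, 1/14, 2/7, 1/2) → H(Y|X=0) = 1.68939
  X=1: P(X=1) = 11/36, P(Y|X=1) = (4/11, 4/11, 2/11, 1/11) → H(Y|X=1) = 1.82307
  X=2: P(X=2) = 11/36, P(Y|X=2) = (1/11, 6/11, 4/11, 0) → H(Y|X=2) = 1.32218
H(Y|X) = (7/18)·1.68939 + (11/36)·1.82307 + (11/36)·1.32218 = 1.6180 bits

H(X,Y) = -Σ_{x,y} P(x,y) log₂ P(x,y). Per-cell terms -P(x,y)·log₂P(x,y):
  X=0: 0.23166, 0.14361, 0.35221, 0.45939
  X=1: 0.35221, 0.35221, 0.23166, 0.14361
  X=2: 0.14361, 0.43083, 0.35221, 0.00000
  (cells with P = 0 contribute 0)
Sum of the 12 terms: H(X,Y) = 3.1932 bits

Chain rule check:
  H(X) + H(Y|X) = 1.5752 + 1.6180 = 3.1932 bits
  H(X,Y) = 3.1932 bits
✓ Chain rule verified.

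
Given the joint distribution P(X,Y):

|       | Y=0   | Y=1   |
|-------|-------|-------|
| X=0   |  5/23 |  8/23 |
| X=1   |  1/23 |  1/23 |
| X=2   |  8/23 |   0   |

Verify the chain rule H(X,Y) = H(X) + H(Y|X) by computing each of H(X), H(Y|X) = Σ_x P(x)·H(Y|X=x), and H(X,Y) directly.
H(X) = 1.3016 bits, H(Y|X) = 0.6303 bits, H(X,Y) = 1.9318 bits

Marginal of X (row sums):
  P(X=0) = 5/23 + 8/23 = 13/23
  P(X=1) = 1/23 + 1/23 = 2/23
  P(X=2) = 8/23 + 0 = 8/23
H(X) = -[(13/23)·log₂(13/23) + (2/23)·log₂(2/23) + (8/23)·log₂(8/23)]
  = 0.46524 + 0.30640 + 0.52993 = 1.3016 bits

H(Y|X) = Σ_x P(x)·H(Y|X=x):
  X=0: P(X=0) = 13/23, P(Y|X=0) = (5/13, 8/13) → H(Y|X=0) = 0.96124
  X=1: P(X=1) = 2/23, P(Y|X=1) = (1/2, 1/2) → H(Y|X=1) = 1.00000
  X=2: P(X=2) = 8/23, P(Y|X=2) = (1, 0) → H(Y|X=2) = 0.00000
H(Y|X) = (13/23)·0.96124 + (2/23)·1.00000 + (8/23)·0.00000 = 0.6303 bits

H(X,Y) = -Σ_{x,y} P(x,y) log₂ P(x,y). Per-cell terms -P(x,y)·log₂P(x,y):
  X=0: 0.47862, 0.52993
  X=1: 0.19668, 0.19668
  X=2: 0.52993, 0.00000
  (cells with P = 0 contribute 0)
Sum of the 6 terms: H(X,Y) = 1.9318 bits

Chain rule check:
  H(X) + H(Y|X) = 1.3016 + 0.6303 = 1.9319 bits
  H(X,Y) = 1.9318 bits
✓ Chain rule verified (Δ = 0.0001 is 4-dp rounding noise: each of the three values was rounded independently).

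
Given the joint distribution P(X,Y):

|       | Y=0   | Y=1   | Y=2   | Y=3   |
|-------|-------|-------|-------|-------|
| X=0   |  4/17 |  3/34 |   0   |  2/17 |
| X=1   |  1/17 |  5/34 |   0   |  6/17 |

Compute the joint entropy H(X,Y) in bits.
2.3409 bits

H(X,Y) = -Σ_{x,y} P(x,y) log₂ P(x,y). Per-cell terms -P(x,y)·log₂P(x,y):
  X=0: 0.49117, 0.30904, 0.00000, 0.36323
  X=1: 0.24044, 0.40670, 0.00000, 0.53029
  (cells with P = 0 contribute 0)
Sum of the 8 terms: H(X,Y) = 2.3409 bits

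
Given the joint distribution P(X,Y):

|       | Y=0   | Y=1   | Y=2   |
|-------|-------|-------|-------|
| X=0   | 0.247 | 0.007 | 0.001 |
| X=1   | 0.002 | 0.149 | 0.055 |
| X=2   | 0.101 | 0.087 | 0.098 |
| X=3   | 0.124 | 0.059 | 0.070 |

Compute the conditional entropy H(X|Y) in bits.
1.5519 bits

H(X|Y) = H(X,Y) - H(Y)

H(X,Y) = -Σ_{x,y} P(x,y) log₂ P(x,y). Per-cell terms -P(x,y)·log₂P(x,y):
  X=0: 0.49830, 0.05011, 0.00997
  X=1: 0.01793, 0.40925, 0.23014
  X=2: 0.33406, 0.30649, 0.32841
  X=3: 0.37344, 0.24091, 0.26856
Sum of the 12 terms: H(X,Y) = 3.0676 bits

Marginal of Y (column sums):
  P(Y=0) = 0.247 + 0.002 + 0.101 + 0.124 = 0.474
  P(Y=1) = 0.007 + 0.149 + 0.087 + 0.059 = 0.302
  P(Y=2) = 0.001 + 0.055 + 0.098 + 0.070 = 0.224
H(Y) = -[0.474·log₂(0.474) + 0.302·log₂(0.302) + 0.224·log₂(0.224)]
  = 0.51052 + 0.52167 + 0.48349 = 1.5157 bits

H(X|Y) = H(X,Y) - H(Y) = 3.0676 - 1.5157 = 1.5519 bits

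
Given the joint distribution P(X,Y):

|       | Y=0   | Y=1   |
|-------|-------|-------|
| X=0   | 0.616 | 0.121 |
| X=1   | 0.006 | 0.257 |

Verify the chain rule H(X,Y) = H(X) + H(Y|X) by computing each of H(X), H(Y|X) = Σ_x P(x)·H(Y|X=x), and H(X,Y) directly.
H(X) = 0.8312 bits, H(Y|X) = 0.5161 bits, H(X,Y) = 1.3473 bits

Marginal of X (row sums):
  P(X=0) = 0.616 + 0.121 = 0.737
  P(X=1) = 0.006 + 0.257 = 0.263
H(X) = -[0.737·log₂(0.737) + 0.263·log₂(0.263)]
  = 0.32447 + 0.50677 = 0.8312 bits

H(Y|X) = Σ_x P(x)·H(Y|X=x):
  X=0: P(X=0) = 0.737, P(Y|X=0) = (56/67, 11/67) → H(Y|X=0) = 0.64421
  X=1: P(X=1) = 0.263, P(Y|X=1) = (6/263, 257/263) → H(Y|X=1) = 0.15696
H(Y|X) = 0.737·0.64421 + 0.263·0.15696 = 0.5161 bits

H(X,Y) = -Σ_{x,y} P(x,y) log₂ P(x,y). Per-cell terms -P(x,y)·log₂P(x,y):
  X=0: 0.43058, 0.36868
  X=1: 0.04428, 0.50376
Sum of the 4 terms: H(X,Y) = 1.3473 bits

Chain rule check:
  H(X) + H(Y|X) = 0.8312 + 0.5161 = 1.3473 bits
  H(X,Y) = 1.3473 bits
✓ Chain rule verified.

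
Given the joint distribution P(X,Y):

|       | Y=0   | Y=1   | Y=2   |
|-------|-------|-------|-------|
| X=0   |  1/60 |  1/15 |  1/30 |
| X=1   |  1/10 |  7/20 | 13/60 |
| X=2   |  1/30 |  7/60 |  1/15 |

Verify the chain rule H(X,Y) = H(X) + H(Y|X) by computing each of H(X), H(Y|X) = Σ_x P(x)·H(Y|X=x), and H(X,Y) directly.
H(X) = 1.2297 bits, H(Y|X) = 1.4188 bits, H(X,Y) = 2.6485 bits

Marginal of X (row sums):
  P(X=0) = 1/60 + 1/15 + 1/30 = 7/60
  P(X=1) = 1/10 + 7/20 + 13/60 = 2/3
  P(X=2) = 1/30 + 7/60 + 1/15 = 13/60
H(X) = -[(7/60)·log₂(7/60) + (2/3)·log₂(2/3) + (13/60)·log₂(13/60)]
  = 0.361612 + 0.389975 + 0.478064 = 1.2297 bits

H(Y|X) = Σ_x P(x)·H(Y|X=x):
  X=0: P(X=0) = 7/60, P(Y|X=0) = (1/7, 4/7, 2/7) → H(Y|X=0) = 1.378783
  X=1: P(X=1) = 2/3, P(Y|X=1) = (3/20, 21/40, 13/40) → H(Y|X=1) = 1.425574
  X=2: P(X=2) = 13/60, P(Y|X=2) = (2/13, 7/13, 4/13) → H(Y|X=2) = 1.419556
H(Y|X) = (7/60)·1.378783 + (2/3)·1.425574 + (13/60)·1.419556 = 1.4188 bits

H(X,Y) = -Σ_{x,y} P(x,y) log₂ P(x,y). Per-cell terms -P(x,y)·log₂P(x,y):
  X=0: 0.098448, 0.260459, 0.163563
  X=1: 0.332193, 0.530101, 0.478064
  X=2: 0.163563, 0.361612, 0.260459
Sum of the 9 terms: H(X,Y) = 2.6485 bits

Chain rule check:
  H(X) + H(Y|X) = 1.2297 + 1.4188 = 2.6485 bits
  H(X,Y) = 2.6485 bits
✓ Chain rule verified.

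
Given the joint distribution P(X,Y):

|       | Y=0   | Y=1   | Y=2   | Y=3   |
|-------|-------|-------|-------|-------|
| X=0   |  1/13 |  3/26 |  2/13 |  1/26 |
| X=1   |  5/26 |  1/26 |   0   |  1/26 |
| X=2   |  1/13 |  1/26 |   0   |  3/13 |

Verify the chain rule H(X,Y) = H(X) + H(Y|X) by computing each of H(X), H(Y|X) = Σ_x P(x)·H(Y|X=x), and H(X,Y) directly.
H(X) = 1.5697 bits, H(Y|X) = 1.4433 bits, H(X,Y) = 3.0130 bits

Marginal of X (row sums):
  P(X=0) = 1/13 + 3/26 + 2/13 + 1/26 = 5/13
  P(X=1) = 5/26 + 1/26 + 0 + 1/26 = 7/26
  P(X=2) = 1/13 + 1/26 + 0 + 3/13 = 9/26
H(X) = -[(5/13)·log₂(5/13) + (7/26)·log₂(7/26) + (9/26)·log₂(9/26)]
  = 0.5302 + 0.5097 + 0.5298 = 1.5697 bits

H(Y|X) = Σ_x P(x)·H(Y|X=x):
  X=0: P(X=0) = 5/13, P(Y|X=0) = (1/5, 3/10, 2/5, 1/10) → H(Y|X=0) = 1.8464
  X=1: P(X=1) = 7/26, P(Y|X=1) = (5/7, 1/7, 0, 1/7) → H(Y|X=1) = 1.1488
  X=2: P(X=2) = 9/26, P(Y|X=2) = (2/9, 1/9, 0, 2/3) → H(Y|X=2) = 1.2244
H(Y|X) = (5/13)·1.8464 + (7/26)·1.1488 + (9/26)·1.2244 = 1.4433 bits

H(X,Y) = -Σ_{x,y} P(x,y) log₂ P(x,y). Per-cell terms -P(x,y)·log₂P(x,y):
  X=0: 0.2846, 0.3595, 0.4155, 0.1808
  X=1: 0.4574, 0.1808, 0.0000, 0.1808
  X=2: 0.2846, 0.1808, 0.0000, 0.4882
  (cells with P = 0 contribute 0)
Sum of the 12 terms: H(X,Y) = 3.0130 bits

Chain rule check:
  H(X) + H(Y|X) = 1.5697 + 1.4433 = 3.0130 bits
  H(X,Y) = 3.0130 bits
✓ Chain rule verified.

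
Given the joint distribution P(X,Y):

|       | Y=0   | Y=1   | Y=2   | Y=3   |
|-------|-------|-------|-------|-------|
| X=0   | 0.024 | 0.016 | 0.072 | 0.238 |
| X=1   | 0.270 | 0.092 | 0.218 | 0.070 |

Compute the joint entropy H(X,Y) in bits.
2.5651 bits

H(X,Y) = -Σ_{x,y} P(x,y) log₂ P(x,y). Per-cell terms -P(x,y)·log₂P(x,y):
  X=0: 0.12914, 0.09545, 0.27330, 0.49289
  X=1: 0.51002, 0.31668, 0.47908, 0.26856
Sum of the 8 terms: H(X,Y) = 2.5651 bits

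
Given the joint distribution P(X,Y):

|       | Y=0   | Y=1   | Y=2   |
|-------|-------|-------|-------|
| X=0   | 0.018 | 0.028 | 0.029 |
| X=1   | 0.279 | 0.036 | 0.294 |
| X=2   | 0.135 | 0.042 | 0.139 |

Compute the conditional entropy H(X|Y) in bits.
1.1994 bits

H(X|Y) = H(X,Y) - H(Y)

H(X,Y) = -Σ_{x,y} P(x,y) log₂ P(x,y). Per-cell terms -P(x,y)·log₂P(x,y):
  X=0: 0.10433, 0.14444, 0.14813
  X=1: 0.51382, 0.17265, 0.51924
  X=2: 0.39001, 0.19209, 0.39571
Sum of the 9 terms: H(X,Y) = 2.5804 bits

Marginal of Y (column sums):
  P(Y=0) = 0.018 + 0.279 + 0.135 = 0.432
  P(Y=1) = 0.028 + 0.036 + 0.042 = 0.106
  P(Y=2) = 0.029 + 0.294 + 0.139 = 0.462
H(Y) = -[0.432·log₂(0.432) + 0.106·log₂(0.106) + 0.462·log₂(0.462)]
  = 0.52311 + 0.34321 + 0.51468 = 1.3810 bits

H(X|Y) = H(X,Y) - H(Y) = 2.5804 - 1.3810 = 1.1994 bits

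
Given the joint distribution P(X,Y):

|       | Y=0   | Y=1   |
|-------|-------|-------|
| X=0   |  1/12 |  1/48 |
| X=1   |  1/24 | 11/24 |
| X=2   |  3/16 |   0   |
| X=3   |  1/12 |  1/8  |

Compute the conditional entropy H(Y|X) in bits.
0.4844 bits

H(Y|X) = H(X,Y) - H(X)

H(X,Y) = -Σ_{x,y} P(x,y) log₂ P(x,y). Per-cell terms -P(x,y)·log₂P(x,y):
  X=0: 0.29875, 0.11635
  X=1: 0.19104, 0.51587
  X=2: 0.45282, 0.00000
  X=3: 0.29875, 0.37500
  (cells with P = 0 contribute 0)
Sum of the 8 terms: H(X,Y) = 2.2486 bits

Marginal of X (row sums):
  P(X=0) = 1/12 + 1/48 = 5/48
  P(X=1) = 1/24 + 11/24 = 1/2
  P(X=2) = 3/16 + 0 = 3/16
  P(X=3) = 1/12 + 1/8 = 5/24
H(X) = -[(5/48)·log₂(5/48) + (1/2)·log₂(1/2) + (3/16)·log₂(3/16) + (5/24)·log₂(5/24)]
  = 0.33990 + 0.50000 + 0.45282 + 0.47147 = 1.7642 bits

H(Y|X) = H(X,Y) - H(X) = 2.2486 - 1.7642 = 0.4844 bits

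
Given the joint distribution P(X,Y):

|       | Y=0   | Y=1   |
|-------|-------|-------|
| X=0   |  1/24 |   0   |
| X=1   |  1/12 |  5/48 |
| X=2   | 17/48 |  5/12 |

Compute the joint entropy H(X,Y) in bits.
1.8863 bits

H(X,Y) = -Σ_{x,y} P(x,y) log₂ P(x,y). Per-cell terms -P(x,y)·log₂P(x,y):
  X=0: 0.1910, 0.0000
  X=1: 0.2987, 0.3399
  X=2: 0.5304, 0.5263
  (cells with P = 0 contribute 0)
Sum of the 6 terms: H(X,Y) = 1.8863 bits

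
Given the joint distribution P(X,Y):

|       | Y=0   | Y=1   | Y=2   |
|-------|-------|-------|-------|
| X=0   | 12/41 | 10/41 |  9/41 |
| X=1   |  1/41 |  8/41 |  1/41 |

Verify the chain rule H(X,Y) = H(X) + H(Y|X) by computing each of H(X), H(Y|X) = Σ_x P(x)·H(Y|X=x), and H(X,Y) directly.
H(X) = 0.8015 bits, H(Y|X) = 1.4154 bits, H(X,Y) = 2.2169 bits

Marginal of X (row sums):
  P(X=0) = 12/41 + 10/41 + 9/41 = 31/41
  P(X=1) = 1/41 + 8/41 + 1/41 = 10/41
H(X) = -[(31/41)·log₂(31/41) + (10/41)·log₂(10/41)]
  = 0.3050 + 0.4965 = 0.8015 bits

H(Y|X) = Σ_x P(x)·H(Y|X=x):
  X=0: P(X=0) = 31/41, P(Y|X=0) = (12/31, 10/31, 9/31) → H(Y|X=0) = 1.5746
  X=1: P(X=1) = 10/41, P(Y|X=1) = (1/10, 4/5, 1/10) → H(Y|X=1) = 0.9219
H(Y|X) = (31/41)·1.5746 + (10/41)·0.9219 = 1.4154 bits

H(X,Y) = -Σ_{x,y} P(x,y) log₂ P(x,y). Per-cell terms -P(x,y)·log₂P(x,y):
  X=0: 0.5188, 0.4965, 0.4802
  X=1: 0.1307, 0.4600, 0.1307
Sum of the 6 terms: H(X,Y) = 2.2169 bits

Chain rule check:
  H(X) + H(Y|X) = 0.8015 + 1.4154 = 2.2169 bits
  H(X,Y) = 2.2169 bits
✓ Chain rule verified.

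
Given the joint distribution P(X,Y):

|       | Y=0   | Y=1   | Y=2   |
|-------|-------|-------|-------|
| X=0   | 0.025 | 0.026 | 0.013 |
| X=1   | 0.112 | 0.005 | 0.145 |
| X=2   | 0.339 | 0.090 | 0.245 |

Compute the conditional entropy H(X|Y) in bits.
1.0793 bits

H(X|Y) = H(X,Y) - H(Y)

H(X,Y) = -Σ_{x,y} P(x,y) log₂ P(x,y). Per-cell terms -P(x,y)·log₂P(x,y):
  X=0: 0.13305, 0.13690, 0.08145
  X=1: 0.35374, 0.03822, 0.40395
  X=2: 0.52906, 0.31265, 0.49714
Sum of the 9 terms: H(X,Y) = 2.48616 bits

Marginal of Y (column sums):
  P(Y=0) = 0.025 + 0.112 + 0.339 = 0.476
  P(Y=1) = 0.026 + 0.005 + 0.090 = 0.121
  P(Y=2) = 0.013 + 0.145 + 0.245 = 0.403
H(Y) = -[0.476·log₂(0.476) + 0.121·log₂(0.121) + 0.403·log₂(0.403)]
  = 0.50978 + 0.36868 + 0.52839 = 1.40685 bits

H(X|Y) = H(X,Y) - H(Y) = 2.48616 - 1.40685 = 1.0793 bits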